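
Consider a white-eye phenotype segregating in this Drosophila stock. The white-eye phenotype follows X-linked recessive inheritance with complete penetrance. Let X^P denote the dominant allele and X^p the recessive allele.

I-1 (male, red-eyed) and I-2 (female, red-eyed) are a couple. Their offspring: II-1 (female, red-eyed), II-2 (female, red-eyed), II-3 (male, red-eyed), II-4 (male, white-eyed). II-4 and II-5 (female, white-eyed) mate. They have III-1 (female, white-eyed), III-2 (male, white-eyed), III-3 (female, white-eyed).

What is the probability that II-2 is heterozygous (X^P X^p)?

1/2

I-1 is red-eyed, so I-1 is X^P Y.
I-2 is red-eyed so carries P and passed p to II-4 (X^p Y), so I-2 is X^P X^p.
Their cross gives offspring ratios 1/2 X^P X^P : 1/2 X^P X^p. Conditioning on II-2 being red-eyed, P(X^P X^p) = 1/2 / 1 = 1/2.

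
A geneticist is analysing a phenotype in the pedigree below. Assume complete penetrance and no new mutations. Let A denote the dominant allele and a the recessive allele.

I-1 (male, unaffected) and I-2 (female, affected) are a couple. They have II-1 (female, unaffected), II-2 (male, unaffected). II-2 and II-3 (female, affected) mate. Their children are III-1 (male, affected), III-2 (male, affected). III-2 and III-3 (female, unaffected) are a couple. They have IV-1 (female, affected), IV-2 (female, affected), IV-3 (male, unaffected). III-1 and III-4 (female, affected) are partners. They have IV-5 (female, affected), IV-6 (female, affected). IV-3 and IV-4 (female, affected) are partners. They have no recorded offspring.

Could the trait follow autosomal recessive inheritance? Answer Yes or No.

Yes

A consistent assignment under autosomal recessive exists: I-1 AA, I-2 aa, II-1 Aa, II-2 Aa, II-3 aa, III-1 aa, III-2 aa, III-3 Aa, III-4 aa, IV-1 aa, IV-2 aa, IV-3 Aa, IV-4 aa, IV-5 aa, IV-6 aa.
In this assignment every recorded phenotype matches its genotype and every non-founder's genotype is obtainable from its parents' genotypes, so the pedigree is consistent.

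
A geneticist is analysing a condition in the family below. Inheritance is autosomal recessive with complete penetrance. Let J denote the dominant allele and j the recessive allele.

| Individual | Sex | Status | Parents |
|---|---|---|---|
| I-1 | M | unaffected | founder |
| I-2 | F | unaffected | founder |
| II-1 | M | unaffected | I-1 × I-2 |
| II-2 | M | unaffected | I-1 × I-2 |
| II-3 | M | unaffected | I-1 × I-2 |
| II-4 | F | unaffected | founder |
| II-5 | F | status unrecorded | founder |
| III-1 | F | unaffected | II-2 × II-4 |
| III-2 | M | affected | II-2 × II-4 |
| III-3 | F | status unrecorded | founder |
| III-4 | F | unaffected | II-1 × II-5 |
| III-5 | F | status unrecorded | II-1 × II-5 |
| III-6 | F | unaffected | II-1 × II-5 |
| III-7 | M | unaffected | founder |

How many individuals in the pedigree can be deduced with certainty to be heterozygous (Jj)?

2

Obligate heterozygotes: II-2 is unaffected so carries J and passed j to III-2 (jj), so II-2 is Jj; II-4 is unaffected so carries J and passed j to III-2 (jj), so II-4 is Jj.
Every other individual is either homozygous by phenotype or has at least one consistent homozygous assignment, so the count is 2.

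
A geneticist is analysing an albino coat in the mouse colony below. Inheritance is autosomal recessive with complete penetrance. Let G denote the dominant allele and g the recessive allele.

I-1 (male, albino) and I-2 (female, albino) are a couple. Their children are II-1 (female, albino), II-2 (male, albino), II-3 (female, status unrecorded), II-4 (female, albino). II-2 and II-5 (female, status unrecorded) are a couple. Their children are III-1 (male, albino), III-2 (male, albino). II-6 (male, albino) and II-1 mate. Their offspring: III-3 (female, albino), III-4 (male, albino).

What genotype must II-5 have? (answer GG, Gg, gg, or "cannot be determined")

cannot be determined

II-5's phenotype is unrecorded, and no parent or child forces a single allele at both positions; consistent genotype assignments exist with II-5 as Gg or gg.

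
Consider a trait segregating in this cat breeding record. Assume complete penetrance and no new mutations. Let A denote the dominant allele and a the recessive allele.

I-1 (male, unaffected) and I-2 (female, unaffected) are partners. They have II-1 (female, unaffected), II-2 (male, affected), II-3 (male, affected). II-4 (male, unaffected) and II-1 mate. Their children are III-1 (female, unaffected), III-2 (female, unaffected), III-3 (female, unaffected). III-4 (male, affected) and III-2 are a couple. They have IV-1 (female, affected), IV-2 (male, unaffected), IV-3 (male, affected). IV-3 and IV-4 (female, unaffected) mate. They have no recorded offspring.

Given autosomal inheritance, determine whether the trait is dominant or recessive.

recessive

I-1 and I-2 are both unaffected yet have an affected child II-2. Under dominance, an affected child requires at least one affected parent, so the trait cannot be dominant.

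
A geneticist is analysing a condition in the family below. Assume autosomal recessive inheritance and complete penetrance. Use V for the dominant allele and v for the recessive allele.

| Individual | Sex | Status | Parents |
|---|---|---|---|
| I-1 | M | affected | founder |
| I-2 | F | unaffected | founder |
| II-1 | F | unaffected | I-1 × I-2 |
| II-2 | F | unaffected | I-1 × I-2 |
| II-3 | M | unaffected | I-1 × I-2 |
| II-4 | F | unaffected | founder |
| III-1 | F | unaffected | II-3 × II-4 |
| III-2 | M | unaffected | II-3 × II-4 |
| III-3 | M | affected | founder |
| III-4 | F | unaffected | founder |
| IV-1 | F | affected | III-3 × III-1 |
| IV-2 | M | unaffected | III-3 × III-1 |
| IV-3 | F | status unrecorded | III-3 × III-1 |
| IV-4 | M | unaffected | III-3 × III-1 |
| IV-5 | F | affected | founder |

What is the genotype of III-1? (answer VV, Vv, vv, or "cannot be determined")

From phenotype alone, III-1 is VV or Vv.
III-1 is unaffected so carries V and passed v to IV-1 (vv), so III-1 is Vv.

Vv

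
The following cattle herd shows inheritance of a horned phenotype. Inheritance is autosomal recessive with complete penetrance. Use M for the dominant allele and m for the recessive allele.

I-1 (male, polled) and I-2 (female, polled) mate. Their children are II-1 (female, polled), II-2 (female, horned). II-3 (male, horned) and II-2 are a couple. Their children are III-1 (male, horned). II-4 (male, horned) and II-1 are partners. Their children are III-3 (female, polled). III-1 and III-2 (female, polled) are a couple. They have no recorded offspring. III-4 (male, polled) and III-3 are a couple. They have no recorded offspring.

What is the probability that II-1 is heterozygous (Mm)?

1/2

I-1 is polled so carries M and passed m to II-2 (mm), so I-1 is Mm.
I-2 is polled so carries M and passed m to II-2 (mm), so I-2 is Mm.
Their cross gives offspring ratios 1/4 MM : 1/2 Mm : 1/4 mm. Conditioning on II-1 being polled, P(Mm) = 1/2 / 3/4 = 2/3 before taking II-1's own offspring into account.
II-4 is horned, so II-4 is mm.
Now use II-1's offspring. Probability of each recorded status — polled daughter III-3: 1/2 if II-1 is Mm, 1 if MM.
Bayes: P(Mm) = 2/3·1/2 / (2/3·1/2 + 1/3·1) = 1/2.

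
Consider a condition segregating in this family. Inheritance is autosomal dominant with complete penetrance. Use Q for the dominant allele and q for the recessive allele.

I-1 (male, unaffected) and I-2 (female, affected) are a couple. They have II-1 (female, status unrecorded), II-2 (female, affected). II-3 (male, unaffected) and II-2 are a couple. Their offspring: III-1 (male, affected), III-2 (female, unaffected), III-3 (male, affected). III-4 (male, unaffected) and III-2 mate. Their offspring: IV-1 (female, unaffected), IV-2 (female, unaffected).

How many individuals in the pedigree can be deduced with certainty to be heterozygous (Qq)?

3

Obligate heterozygotes: II-2 is affected so carries Q and received q from I-1 (qq), so II-2 is Qq; III-1 is affected so carries Q and received q from II-3 (qq), so III-1 is Qq; III-3 is affected so carries Q and received q from II-3 (qq), so III-3 is Qq.
Every other individual is either homozygous by phenotype or has at least one consistent homozygous assignment, so the count is 3.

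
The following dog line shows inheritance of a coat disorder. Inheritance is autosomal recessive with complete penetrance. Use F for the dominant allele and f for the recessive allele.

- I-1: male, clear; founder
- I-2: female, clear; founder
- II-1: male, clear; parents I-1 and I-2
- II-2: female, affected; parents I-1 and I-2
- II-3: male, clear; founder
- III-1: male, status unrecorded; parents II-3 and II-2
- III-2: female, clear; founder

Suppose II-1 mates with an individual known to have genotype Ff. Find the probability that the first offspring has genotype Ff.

I-1 is clear so carries F and passed f to II-2 (ff), so I-1 is Ff.
I-2 is clear so carries F and passed f to II-2 (ff), so I-2 is Ff.
II-1 is a clear offspring of I-1 (Ff) × I-2 (Ff), whose cross gives 1/4 FF : 1/2 Ff : 1/4 ff; conditioning on being clear, II-1 is FF with probability 1/3, Ff with probability 2/3.
Summing over parental genotype combinations, P(offspring has genotype Ff) = 1/3·1/2 + 2/3·1/2 = 1/2.

1/2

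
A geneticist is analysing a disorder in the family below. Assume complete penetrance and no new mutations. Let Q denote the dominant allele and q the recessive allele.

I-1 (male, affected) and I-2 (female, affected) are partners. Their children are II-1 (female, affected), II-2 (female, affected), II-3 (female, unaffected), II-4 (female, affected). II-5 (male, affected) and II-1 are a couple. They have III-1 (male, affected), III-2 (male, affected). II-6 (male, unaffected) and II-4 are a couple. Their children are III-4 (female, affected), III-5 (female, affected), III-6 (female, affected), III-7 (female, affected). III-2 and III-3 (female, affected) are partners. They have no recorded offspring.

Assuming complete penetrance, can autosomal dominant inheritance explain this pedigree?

A consistent assignment under autosomal dominant exists: I-1 Qq, I-2 Qq, II-1 QQ, II-2 QQ, II-3 qq, II-4 QQ, II-5 QQ, II-6 qq, III-1 QQ, III-2 QQ, III-3 QQ, III-4 Qq, III-5 Qq, III-6 Qq, III-7 Qq.
In this assignment every recorded phenotype matches its genotype and every non-founder's genotype is obtainable from its parents' genotypes, so the pedigree is consistent.

Yes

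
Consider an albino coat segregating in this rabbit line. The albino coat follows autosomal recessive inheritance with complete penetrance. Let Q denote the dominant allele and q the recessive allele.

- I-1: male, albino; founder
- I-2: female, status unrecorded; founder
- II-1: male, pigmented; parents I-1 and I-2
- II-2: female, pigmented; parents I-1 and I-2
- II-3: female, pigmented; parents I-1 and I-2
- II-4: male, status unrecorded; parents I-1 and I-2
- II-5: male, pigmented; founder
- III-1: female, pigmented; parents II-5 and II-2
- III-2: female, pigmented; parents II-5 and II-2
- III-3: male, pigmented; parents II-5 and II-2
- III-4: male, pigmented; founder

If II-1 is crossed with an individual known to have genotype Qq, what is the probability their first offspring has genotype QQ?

II-1 is pigmented so carries Q and received q from I-1 (qq), so II-1 is Qq.
The cross gives 1/4 QQ : 1/2 Qq : 1/4 qq, so P(offspring has genotype QQ) = 1/4.

1/4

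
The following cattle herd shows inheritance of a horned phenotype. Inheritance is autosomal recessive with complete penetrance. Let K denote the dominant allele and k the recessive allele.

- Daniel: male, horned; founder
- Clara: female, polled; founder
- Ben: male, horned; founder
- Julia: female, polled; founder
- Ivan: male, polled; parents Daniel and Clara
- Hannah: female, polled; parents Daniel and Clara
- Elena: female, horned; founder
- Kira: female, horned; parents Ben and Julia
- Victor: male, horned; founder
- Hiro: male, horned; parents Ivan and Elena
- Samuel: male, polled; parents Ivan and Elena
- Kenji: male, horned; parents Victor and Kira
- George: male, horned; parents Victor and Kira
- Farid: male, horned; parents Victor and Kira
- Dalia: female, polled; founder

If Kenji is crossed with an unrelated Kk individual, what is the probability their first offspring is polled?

1/2

Kenji is horned, so Kenji is kk.
The cross gives 1/2 Kk : 1/2 kk, so P(offspring is polled) = 1/2.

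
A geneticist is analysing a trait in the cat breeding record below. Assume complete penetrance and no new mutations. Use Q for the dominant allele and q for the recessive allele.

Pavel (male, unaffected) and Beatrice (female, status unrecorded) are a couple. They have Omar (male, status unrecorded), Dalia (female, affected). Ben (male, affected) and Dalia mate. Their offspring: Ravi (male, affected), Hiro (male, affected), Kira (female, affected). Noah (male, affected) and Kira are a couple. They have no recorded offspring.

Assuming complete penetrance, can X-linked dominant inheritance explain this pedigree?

A consistent assignment under X-linked dominant exists: Pavel X^q Y, Beatrice X^Q X^Q, Omar X^Q Y, Dalia X^Q X^q, Ben X^Q Y, Ravi X^Q Y, Hiro X^Q Y, Kira X^Q X^Q, Noah X^Q Y.
In this assignment every recorded phenotype matches its genotype and every non-founder's genotype is obtainable from its parents' genotypes, so the pedigree is consistent.

Yes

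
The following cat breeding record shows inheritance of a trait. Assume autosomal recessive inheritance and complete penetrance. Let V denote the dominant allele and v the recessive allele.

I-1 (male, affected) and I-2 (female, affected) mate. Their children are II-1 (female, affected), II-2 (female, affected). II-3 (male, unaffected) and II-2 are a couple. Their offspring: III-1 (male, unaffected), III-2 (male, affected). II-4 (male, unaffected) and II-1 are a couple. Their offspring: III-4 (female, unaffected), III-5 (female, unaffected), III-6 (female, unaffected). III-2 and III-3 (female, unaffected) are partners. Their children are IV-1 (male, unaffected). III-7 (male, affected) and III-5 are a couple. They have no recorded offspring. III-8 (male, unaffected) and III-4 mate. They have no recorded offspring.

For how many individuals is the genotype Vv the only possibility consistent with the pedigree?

Obligate heterozygotes: II-3 is unaffected so carries V and passed v to III-2 (vv), so II-3 is Vv; III-1 is unaffected so carries V and received v from II-2 (vv), so III-1 is Vv; III-4 is unaffected so carries V and received v from II-1 (vv), so III-4 is Vv; III-5 is unaffected so carries V and received v from II-1 (vv), so III-5 is Vv; III-6 is unaffected so carries V and received v from II-1 (vv), so III-6 is Vv; IV-1 is unaffected so carries V and received v from III-2 (vv), so IV-1 is Vv.
Every other individual is either homozygous by phenotype or has at least one consistent homozygous assignment, so the count is 6.

6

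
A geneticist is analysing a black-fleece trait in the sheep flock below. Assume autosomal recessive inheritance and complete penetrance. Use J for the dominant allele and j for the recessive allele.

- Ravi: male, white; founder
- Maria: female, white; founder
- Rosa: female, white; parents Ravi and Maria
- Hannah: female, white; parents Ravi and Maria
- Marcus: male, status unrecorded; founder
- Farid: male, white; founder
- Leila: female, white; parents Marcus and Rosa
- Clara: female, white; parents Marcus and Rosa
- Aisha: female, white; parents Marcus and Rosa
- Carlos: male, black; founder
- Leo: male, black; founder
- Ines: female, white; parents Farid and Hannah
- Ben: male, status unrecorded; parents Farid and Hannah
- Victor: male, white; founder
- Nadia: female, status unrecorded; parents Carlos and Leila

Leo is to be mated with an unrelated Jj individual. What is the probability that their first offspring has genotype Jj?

1/2

Leo is black, so Leo is jj.
The cross gives 1/2 Jj : 1/2 jj, so P(offspring has genotype Jj) = 1/2.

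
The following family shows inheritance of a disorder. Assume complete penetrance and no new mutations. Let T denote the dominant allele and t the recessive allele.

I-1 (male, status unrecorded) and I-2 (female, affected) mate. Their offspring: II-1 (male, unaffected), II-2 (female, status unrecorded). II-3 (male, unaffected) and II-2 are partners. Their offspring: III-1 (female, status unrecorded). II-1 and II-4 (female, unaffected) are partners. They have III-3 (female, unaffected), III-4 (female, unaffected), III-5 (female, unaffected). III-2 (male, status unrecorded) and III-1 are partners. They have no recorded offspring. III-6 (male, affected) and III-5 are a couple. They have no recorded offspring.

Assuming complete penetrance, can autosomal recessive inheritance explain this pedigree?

Yes

A consistent assignment under autosomal recessive exists: I-1 TT, I-2 tt, II-1 Tt, II-2 Tt, II-3 TT, II-4 TT, III-1 TT, III-2 TT, III-3 TT, III-4 TT, III-5 TT, III-6 tt.
In this assignment every recorded phenotype matches its genotype and every non-founder's genotype is obtainable from its parents' genotypes, so the pedigree is consistent.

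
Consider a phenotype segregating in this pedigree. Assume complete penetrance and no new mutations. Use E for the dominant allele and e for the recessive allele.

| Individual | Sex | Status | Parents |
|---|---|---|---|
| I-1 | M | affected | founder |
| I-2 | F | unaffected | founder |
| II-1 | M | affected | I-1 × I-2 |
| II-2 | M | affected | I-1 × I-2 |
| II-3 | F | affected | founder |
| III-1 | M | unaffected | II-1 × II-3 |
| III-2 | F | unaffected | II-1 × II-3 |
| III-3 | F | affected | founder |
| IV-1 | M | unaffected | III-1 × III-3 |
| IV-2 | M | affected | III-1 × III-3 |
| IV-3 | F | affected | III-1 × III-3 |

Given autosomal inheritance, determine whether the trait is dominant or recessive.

dominant

II-1 and II-3 are both affected yet have an unaffected child III-1. Under a recessive model two affected parents are homozygous and every child would be affected, so the trait cannot be recessive.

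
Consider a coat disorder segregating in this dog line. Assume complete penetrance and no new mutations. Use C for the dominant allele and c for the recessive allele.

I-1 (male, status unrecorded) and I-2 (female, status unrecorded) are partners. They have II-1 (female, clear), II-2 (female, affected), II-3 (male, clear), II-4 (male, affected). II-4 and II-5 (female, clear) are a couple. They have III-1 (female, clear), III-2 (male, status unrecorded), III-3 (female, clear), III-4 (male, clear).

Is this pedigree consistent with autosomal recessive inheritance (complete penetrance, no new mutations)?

A consistent assignment under autosomal recessive exists: I-1 Cc, I-2 Cc, II-1 CC, II-2 cc, II-3 CC, II-4 cc, II-5 CC, III-1 Cc, III-2 Cc, III-3 Cc, III-4 Cc.
In this assignment every recorded phenotype matches its genotype and every non-founder's genotype is obtainable from its parents' genotypes, so the pedigree is consistent.

Yes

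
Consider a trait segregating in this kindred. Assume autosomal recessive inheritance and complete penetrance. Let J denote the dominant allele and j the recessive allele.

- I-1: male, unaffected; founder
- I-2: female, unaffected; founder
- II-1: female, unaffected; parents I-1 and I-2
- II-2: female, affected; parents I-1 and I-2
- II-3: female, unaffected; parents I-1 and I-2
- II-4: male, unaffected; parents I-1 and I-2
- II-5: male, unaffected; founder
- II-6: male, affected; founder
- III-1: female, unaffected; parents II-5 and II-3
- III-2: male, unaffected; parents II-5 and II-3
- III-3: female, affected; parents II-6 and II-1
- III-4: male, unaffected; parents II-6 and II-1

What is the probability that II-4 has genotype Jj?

2/3

I-1 is unaffected so carries J and passed j to II-2 (jj), so I-1 is Jj.
I-2 is unaffected so carries J and passed j to II-2 (jj), so I-2 is Jj.
Their cross gives offspring ratios 1/4 JJ : 1/2 Jj : 1/4 jj. Conditioning on II-4 being unaffected, P(Jj) = 1/2 / 3/4 = 2/3.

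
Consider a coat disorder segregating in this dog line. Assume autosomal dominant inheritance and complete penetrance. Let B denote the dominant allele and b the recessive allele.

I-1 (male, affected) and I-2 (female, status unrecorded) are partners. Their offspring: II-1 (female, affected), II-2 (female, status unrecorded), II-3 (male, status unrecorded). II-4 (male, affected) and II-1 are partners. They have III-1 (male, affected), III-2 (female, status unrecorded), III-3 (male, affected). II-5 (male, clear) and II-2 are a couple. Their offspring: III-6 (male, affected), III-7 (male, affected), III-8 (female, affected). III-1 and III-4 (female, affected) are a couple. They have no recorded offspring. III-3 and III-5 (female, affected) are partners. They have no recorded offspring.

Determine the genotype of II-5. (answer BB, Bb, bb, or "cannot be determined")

II-5 is clear, so II-5 is bb.

bb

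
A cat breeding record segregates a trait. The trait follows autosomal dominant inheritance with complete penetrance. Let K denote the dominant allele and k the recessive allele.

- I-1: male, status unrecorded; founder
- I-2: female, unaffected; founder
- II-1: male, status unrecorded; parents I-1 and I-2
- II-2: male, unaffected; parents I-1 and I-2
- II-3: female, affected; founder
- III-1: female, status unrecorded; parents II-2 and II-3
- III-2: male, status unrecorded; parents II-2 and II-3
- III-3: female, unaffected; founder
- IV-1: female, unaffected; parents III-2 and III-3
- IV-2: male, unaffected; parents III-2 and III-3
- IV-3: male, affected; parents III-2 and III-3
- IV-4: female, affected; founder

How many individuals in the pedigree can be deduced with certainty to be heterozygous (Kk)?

2

Obligate heterozygotes: III-2 passed K to IV-3 (Kk, whose k came from III-3) and received k from II-2 (kk), so III-2 is Kk; IV-3 is affected so carries K and received k from III-3 (kk), so IV-3 is Kk.
Every other individual is either homozygous by phenotype or has at least one consistent homozygous assignment, so the count is 2.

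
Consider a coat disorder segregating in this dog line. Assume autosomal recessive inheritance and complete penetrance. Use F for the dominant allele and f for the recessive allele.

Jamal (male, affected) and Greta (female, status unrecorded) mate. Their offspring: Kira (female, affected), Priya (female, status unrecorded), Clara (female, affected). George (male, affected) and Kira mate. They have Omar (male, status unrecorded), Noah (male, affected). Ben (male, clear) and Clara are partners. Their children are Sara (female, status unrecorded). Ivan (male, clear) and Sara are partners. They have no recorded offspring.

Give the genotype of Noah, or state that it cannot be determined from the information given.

Noah is affected, so Noah is ff.

ff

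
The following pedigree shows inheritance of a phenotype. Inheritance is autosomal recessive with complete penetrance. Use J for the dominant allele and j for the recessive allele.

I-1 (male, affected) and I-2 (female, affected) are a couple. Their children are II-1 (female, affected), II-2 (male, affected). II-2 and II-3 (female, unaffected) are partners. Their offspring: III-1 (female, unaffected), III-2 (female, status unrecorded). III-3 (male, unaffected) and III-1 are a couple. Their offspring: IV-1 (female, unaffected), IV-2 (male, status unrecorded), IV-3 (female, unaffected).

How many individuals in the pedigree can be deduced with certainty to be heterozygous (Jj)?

1

Obligate heterozygotes: III-1 is unaffected so carries J and received j from II-2 (jj), so III-1 is Jj.
Every other individual is either homozygous by phenotype or has at least one consistent homozygous assignment, so the count is 1.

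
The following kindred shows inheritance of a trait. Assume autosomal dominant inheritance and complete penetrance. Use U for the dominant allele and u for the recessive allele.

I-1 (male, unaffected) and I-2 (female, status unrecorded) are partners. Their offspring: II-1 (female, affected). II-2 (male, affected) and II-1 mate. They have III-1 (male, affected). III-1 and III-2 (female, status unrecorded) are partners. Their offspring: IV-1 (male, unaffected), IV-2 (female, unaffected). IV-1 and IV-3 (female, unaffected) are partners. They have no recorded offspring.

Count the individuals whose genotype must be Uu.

2

Obligate heterozygotes: II-1 is affected so carries U and received u from I-1 (uu), so II-1 is Uu; III-1 is affected so carries U and passed u to IV-1 (uu), so III-1 is Uu.
Every other individual is either homozygous by phenotype or has at least one consistent homozygous assignment, so the count is 2.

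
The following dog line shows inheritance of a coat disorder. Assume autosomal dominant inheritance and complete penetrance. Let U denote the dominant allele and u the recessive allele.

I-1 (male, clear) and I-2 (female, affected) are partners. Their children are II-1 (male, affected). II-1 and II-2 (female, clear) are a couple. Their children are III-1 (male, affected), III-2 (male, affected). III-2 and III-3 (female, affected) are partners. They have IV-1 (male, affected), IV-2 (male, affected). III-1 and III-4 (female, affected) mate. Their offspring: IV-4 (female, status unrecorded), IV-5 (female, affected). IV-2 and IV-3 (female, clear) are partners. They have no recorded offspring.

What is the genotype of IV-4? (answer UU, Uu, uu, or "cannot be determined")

IV-4's phenotype is unrecorded, and no parent or child forces a single allele at both positions; consistent genotype assignments exist with IV-4 as UU or Uu or uu.

cannot be determined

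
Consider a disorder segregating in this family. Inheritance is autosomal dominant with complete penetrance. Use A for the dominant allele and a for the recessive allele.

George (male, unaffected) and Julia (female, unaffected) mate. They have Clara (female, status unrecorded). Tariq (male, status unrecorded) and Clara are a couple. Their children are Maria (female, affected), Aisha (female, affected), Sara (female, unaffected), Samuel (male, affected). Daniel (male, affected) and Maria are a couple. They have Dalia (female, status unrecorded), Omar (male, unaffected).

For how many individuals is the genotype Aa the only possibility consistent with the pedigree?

Obligate heterozygotes: Tariq passed A to Maria (Aa, whose a came from Clara) and passed a to Sara (aa), so Tariq is Aa; Maria is affected so carries A and received a from Clara (aa), so Maria is Aa; Aisha is affected so carries A and received a from Clara (aa), so Aisha is Aa; Samuel is affected so carries A and received a from Clara (aa), so Samuel is Aa; Daniel is affected so carries A and passed a to Omar (aa), so Daniel is Aa.
Every other individual is either homozygous by phenotype or has at least one consistent homozygous assignment, so the count is 5.

5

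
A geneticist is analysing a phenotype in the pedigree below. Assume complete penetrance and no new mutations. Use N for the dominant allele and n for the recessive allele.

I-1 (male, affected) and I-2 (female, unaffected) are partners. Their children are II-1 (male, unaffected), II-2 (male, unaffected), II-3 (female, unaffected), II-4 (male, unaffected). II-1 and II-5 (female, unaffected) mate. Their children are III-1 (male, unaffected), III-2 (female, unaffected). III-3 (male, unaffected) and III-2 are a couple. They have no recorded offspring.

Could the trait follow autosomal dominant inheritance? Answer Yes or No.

Yes

A consistent assignment under autosomal dominant exists: I-1 Nn, I-2 nn, II-1 nn, II-2 nn, II-3 nn, II-4 nn, II-5 nn, III-1 nn, III-2 nn, III-3 nn.
In this assignment every recorded phenotype matches its genotype and every non-founder's genotype is obtainable from its parents' genotypes, so the pedigree is consistent.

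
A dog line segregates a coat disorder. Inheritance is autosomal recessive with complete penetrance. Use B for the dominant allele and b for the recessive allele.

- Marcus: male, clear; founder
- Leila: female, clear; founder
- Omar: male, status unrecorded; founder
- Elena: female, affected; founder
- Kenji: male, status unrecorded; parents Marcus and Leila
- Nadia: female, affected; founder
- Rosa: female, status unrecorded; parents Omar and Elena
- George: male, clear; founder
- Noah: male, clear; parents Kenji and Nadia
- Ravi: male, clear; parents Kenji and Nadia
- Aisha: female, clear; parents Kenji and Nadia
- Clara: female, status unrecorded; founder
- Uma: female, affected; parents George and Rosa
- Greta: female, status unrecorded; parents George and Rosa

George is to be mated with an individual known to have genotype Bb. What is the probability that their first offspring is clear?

3/4

George is clear so carries B and passed b to Uma (bb), so George is Bb.
The cross gives 1/4 BB : 1/2 Bb : 1/4 bb, so P(offspring is clear) = 3/4.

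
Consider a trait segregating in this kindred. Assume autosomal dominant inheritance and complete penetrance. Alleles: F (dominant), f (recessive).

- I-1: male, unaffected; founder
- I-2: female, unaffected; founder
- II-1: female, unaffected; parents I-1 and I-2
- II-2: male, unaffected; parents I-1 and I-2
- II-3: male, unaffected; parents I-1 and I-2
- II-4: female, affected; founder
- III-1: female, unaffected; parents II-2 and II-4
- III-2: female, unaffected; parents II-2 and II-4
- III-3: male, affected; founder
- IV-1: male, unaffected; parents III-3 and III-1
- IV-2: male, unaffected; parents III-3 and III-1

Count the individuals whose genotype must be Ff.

Obligate heterozygotes: II-4 is affected so carries F and passed f to III-1 (ff), so II-4 is Ff; III-3 is affected so carries F and passed f to IV-1 (ff), so III-3 is Ff.
Every other individual is either homozygous by phenotype or has at least one consistent homozygous assignment, so the count is 2.

2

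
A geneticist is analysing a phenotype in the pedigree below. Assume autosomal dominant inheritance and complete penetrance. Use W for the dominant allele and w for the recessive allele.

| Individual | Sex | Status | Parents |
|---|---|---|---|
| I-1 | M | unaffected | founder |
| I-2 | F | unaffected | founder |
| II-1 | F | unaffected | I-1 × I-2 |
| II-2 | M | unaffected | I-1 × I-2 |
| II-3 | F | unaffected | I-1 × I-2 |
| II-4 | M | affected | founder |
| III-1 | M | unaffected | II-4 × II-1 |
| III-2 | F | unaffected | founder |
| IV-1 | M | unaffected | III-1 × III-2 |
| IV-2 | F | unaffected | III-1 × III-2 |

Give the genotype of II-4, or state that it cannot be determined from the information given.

Ww

From phenotype alone, II-4 is WW or Ww.
II-4 is affected so carries W and passed w to III-1 (ww), so II-4 is Ww.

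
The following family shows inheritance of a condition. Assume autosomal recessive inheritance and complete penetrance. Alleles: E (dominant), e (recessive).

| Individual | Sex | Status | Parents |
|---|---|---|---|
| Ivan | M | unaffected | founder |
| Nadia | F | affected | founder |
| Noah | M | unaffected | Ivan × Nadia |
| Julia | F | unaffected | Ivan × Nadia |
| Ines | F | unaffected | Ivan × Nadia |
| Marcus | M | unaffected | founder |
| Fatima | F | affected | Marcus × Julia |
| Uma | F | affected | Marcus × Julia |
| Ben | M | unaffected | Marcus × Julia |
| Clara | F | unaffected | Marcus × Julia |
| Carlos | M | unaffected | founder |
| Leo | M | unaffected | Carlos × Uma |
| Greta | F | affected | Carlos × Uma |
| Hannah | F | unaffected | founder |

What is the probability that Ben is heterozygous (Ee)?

2/3

Marcus is unaffected so carries E and passed e to Fatima (ee), so Marcus is Ee.
Julia is unaffected so carries E and received e from Nadia (ee), so Julia is Ee.
Their cross gives offspring ratios 1/4 EE : 1/2 Ee : 1/4 ee. Conditioning on Ben being unaffected, P(Ee) = 1/2 / 3/4 = 2/3.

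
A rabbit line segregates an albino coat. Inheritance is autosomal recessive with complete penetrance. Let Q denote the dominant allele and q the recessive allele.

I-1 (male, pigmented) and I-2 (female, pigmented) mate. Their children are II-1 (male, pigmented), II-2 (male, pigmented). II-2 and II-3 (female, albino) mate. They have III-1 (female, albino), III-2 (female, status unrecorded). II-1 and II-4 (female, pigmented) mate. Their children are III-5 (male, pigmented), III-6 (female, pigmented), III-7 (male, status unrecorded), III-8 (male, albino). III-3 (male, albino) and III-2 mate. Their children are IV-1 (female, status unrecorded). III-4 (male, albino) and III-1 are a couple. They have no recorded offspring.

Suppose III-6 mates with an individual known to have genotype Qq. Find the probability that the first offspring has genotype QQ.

II-1 is pigmented so carries Q and passed q to III-8 (qq), so II-1 is Qq.
II-4 is pigmented so carries Q and passed q to III-8 (qq), so II-4 is Qq.
III-6 is a pigmented offspring of II-1 (Qq) × II-4 (Qq), whose cross gives 1/4 QQ : 1/2 Qq : 1/4 qq; conditioning on being pigmented, III-6 is QQ with probability 1/3, Qq with probability 2/3.
Summing over parental genotype combinations, P(offspring has genotype QQ) = 1/3·1/2 + 2/3·1/4 = 1/3.

1/3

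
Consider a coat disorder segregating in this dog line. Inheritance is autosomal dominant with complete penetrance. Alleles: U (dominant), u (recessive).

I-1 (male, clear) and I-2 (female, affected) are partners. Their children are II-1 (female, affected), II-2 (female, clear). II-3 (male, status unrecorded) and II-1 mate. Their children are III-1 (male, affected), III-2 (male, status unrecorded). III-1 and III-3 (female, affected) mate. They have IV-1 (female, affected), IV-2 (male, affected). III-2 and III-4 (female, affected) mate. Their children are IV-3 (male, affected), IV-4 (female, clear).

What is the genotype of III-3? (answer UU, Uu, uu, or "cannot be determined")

III-3's phenotype allows UU or Uu, and no parent or child forces a single allele at both positions; consistent genotype assignments exist with III-3 as UU or Uu.

cannot be determined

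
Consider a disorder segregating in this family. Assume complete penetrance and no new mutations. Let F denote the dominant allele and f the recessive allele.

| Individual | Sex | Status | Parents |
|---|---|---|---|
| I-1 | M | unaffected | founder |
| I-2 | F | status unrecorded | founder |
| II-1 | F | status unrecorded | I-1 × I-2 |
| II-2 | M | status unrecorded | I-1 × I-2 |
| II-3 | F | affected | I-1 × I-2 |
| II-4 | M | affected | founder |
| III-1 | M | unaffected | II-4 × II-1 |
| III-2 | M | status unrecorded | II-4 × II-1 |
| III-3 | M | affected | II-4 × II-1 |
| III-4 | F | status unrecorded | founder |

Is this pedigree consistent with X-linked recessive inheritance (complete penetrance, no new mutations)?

Under X-linked recessive, II-3 (affected, female) cannot arise from I-1 (unaffected) × I-2 (unrecorded).

No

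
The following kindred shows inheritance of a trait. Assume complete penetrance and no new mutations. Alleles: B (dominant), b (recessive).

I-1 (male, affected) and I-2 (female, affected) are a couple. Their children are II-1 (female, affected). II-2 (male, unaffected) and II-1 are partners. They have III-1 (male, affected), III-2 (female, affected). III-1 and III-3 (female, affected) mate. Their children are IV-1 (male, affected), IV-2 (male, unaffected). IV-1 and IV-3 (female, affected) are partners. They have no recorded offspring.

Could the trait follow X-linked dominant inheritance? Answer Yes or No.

A consistent assignment under X-linked dominant exists: I-1 X^B Y, I-2 X^B X^B, II-1 X^B X^B, II-2 X^b Y, III-1 X^B Y, III-2 X^B X^b, III-3 X^B X^b, IV-1 X^B Y, IV-2 X^b Y, IV-3 X^B X^B.
In this assignment every recorded phenotype matches its genotype and every non-founder's genotype is obtainable from its parents' genotypes, so the pedigree is consistent.

Yes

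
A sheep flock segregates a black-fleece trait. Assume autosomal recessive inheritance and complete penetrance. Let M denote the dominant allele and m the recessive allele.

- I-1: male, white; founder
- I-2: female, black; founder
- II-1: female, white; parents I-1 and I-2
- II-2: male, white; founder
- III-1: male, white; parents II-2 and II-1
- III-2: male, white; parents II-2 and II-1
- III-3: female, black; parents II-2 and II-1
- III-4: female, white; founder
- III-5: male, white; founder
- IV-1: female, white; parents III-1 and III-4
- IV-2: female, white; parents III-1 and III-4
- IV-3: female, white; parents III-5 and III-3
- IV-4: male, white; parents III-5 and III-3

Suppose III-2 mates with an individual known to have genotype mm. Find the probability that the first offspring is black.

II-2 is white so carries M and passed m to III-3 (mm), so II-2 is Mm.
II-1 is white so carries M and received m from I-2 (mm), so II-1 is Mm.
III-2 is a white offspring of II-2 (Mm) × II-1 (Mm), whose cross gives 1/4 MM : 1/2 Mm : 1/4 mm; conditioning on being white, III-2 is MM with probability 1/3, Mm with probability 2/3.
Summing over parental genotype combinations, P(offspring is black) = 2/3·1/2 = 1/3.

1/3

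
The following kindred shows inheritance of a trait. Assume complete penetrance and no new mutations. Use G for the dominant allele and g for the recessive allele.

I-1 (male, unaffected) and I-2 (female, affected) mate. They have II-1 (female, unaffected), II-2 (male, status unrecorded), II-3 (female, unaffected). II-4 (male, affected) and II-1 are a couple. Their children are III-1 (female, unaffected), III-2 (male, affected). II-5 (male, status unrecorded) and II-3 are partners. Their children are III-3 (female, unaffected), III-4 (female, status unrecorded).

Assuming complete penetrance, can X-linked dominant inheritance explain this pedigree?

Under X-linked dominant, III-1 (unaffected, female) cannot arise from II-4 (affected) × II-1 (unaffected).

No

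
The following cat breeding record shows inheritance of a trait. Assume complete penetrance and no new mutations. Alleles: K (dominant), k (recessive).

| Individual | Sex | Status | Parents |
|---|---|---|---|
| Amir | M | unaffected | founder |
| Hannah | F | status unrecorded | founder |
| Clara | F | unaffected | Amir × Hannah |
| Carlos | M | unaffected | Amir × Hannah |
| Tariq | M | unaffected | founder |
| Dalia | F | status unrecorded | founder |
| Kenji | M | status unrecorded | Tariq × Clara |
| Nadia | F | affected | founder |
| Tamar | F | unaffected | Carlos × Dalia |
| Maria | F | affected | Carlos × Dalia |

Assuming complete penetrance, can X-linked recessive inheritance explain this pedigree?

No

Under X-linked recessive, Maria (affected, female) cannot arise from Carlos (unaffected) × Dalia (unrecorded).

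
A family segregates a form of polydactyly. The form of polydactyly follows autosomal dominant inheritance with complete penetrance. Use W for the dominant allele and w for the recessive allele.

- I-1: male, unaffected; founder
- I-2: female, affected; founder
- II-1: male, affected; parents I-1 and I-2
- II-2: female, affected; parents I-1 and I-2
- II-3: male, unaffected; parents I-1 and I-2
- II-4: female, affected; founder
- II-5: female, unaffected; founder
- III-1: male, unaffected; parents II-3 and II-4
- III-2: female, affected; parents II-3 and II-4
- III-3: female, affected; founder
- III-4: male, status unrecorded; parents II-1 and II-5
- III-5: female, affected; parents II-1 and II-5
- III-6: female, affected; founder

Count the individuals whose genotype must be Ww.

Obligate heterozygotes: I-2 is affected so carries W and passed w to II-3 (ww), so I-2 is Ww; II-1 is affected so carries W and received w from I-1 (ww), so II-1 is Ww; II-2 is affected so carries W and received w from I-1 (ww), so II-2 is Ww; II-4 is affected so carries W and passed w to III-1 (ww), so II-4 is Ww; III-2 is affected so carries W and received w from II-3 (ww), so III-2 is Ww; III-5 is affected so carries W and received w from II-5 (ww), so III-5 is Ww.
Every other individual is either homozygous by phenotype or has at least one consistent homozygous assignment, so the count is 6.

6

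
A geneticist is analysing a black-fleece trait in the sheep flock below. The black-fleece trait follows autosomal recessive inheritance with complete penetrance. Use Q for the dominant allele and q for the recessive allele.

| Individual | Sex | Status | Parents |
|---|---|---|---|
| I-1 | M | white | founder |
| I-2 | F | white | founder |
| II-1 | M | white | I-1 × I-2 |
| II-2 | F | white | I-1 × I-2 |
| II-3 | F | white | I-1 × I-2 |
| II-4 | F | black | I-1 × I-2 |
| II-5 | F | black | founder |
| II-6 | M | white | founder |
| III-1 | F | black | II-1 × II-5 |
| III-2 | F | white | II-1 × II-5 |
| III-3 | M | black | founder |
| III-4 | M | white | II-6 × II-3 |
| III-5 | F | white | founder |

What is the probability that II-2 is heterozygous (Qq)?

2/3

I-1 is white so carries Q and passed q to II-4 (qq), so I-1 is Qq.
I-2 is white so carries Q and passed q to II-4 (qq), so I-2 is Qq.
Their cross gives offspring ratios 1/4 QQ : 1/2 Qq : 1/4 qq. Conditioning on II-2 being white, P(Qq) = 1/2 / 3/4 = 2/3.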